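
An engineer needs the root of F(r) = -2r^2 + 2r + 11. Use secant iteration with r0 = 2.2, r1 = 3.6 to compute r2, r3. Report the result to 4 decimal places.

2.7958, 2.8846

F(2.2) = 5.720000, F(3.6) = -7.720000
r2 = 3.600000 − (-7.720000)·(3.600000 − 2.200000) / (-7.720000 − 5.720000) = 3.600000 − (-10.808000)/(-13.440000) = 2.795833
F(2.795833) = 0.958299
r3 = 2.795833 − 0.958299·(2.795833 − 3.600000) / (0.958299 − (-7.720000)) = 2.795833 − (-0.770632)/(8.678299) = 2.884633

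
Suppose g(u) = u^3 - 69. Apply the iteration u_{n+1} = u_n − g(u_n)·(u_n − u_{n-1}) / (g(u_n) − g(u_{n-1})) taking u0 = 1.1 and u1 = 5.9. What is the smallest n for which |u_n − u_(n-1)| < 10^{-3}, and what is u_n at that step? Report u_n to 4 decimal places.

g(1.1) = -67.669000, g(5.9) = 136.379000
u2 = 5.900000 − 136.379000·(4.800000)/(204.048000) = 2.691837;  |Δ| = 3.208163
g(2.691837) = -49.494981
u3 = 2.691837 − (-49.494981)·(-3.208163)/(-185.873981) = 3.546115;  |Δ| = 0.854277
g(3.546115) = -24.407858
u4 = 3.546115 − (-24.407858)·(0.854277)/(25.087123) = 4.377262;  |Δ| = 0.831147
g(4.377262) = 14.870164
u5 = 4.377262 − 14.870164·(0.831147)/(39.278022) = 4.062600;  |Δ| = 0.314662
g(4.062600) = -1.947938
u6 = 4.062600 − (-1.947938)·(-0.314662)/(-16.818102) = 4.099045;  |Δ| = 0.036445
g(4.099045) = -0.127141
u7 = 4.099045 − (-0.127141)·(0.036445)/(1.820797) = 4.101590;  |Δ| = 0.002545
g(4.101590) = 0.001217
u8 = 4.101590 − 0.001217·(0.002545)/(0.128357) = 4.101566;  |Δ| = 0.000024
|u8 − u7| = 0.000024 < 10^{-3}

n = 8, u_n = 4.1016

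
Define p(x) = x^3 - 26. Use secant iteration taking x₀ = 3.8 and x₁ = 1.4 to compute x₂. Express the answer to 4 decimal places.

2.4707

p(3.8) = 28.872000, p(1.4) = -23.256000
x₂ = 1.400000 − (-23.256000)·(1.400000 − 3.800000) / (-23.256000 − 28.872000) = 1.400000 − (55.814400)/(-52.128000) = 2.470718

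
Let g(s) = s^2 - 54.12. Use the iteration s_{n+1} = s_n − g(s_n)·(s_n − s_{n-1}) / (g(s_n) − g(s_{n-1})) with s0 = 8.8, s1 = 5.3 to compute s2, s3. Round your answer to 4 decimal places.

g(8.8) = 23.320000, g(5.3) = -26.030000
s2 = 5.300000 − (-26.030000)·(5.300000 − 8.800000) / (-26.030000 − 23.320000) = 5.300000 − (91.105000)/(-49.350000) = 7.146099
g(7.146099) = -3.053265
s3 = 7.146099 − (-3.053265)·(7.146099 − 5.300000) / (-3.053265 − (-26.030000)) = 7.146099 − (-5.636630)/(22.976735) = 7.391418

7.1461, 7.3914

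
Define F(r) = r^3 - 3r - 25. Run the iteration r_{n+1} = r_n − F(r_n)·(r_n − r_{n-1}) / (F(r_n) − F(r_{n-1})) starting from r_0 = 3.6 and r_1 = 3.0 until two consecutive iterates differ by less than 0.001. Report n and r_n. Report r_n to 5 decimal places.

n = 5, r_n = 3.26463

F(3.6) = 10.8560000, F(3.0) = -7.0000000
r_2 = 3.0000000 − (-7.0000000)·(-0.6000000)/(-17.8560000) = 3.2352151;  |Δ| = 0.2352151
F(3.2352151) = -0.8438901
r_3 = 3.2352151 − (-0.8438901)·(0.2352151)/(6.1561099) = 3.2674587;  |Δ| = 0.0322437
F(3.2674587) = 0.0819497
r_4 = 3.2674587 − 0.0819497·(0.0322437)/(0.9258398) = 3.2646047;  |Δ| = 0.0028540
F(3.2646047) = -0.0008193
r_5 = 3.2646047 − (-0.0008193)·(-0.0028540)/(-0.0827689) = 3.2646330;  |Δ| = 0.0000282
|r_5 − r_4| = 0.0000282 < 0.001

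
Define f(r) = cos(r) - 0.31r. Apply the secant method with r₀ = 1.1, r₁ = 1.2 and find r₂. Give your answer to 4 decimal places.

f(1.1) = 0.112596, f(1.2) = -0.009642
r₂ = 1.200000 − (-0.009642)·(1.200000 − 1.100000) / (-0.009642 − 0.112596) = 1.200000 − (-0.000964)/(-0.122238) = 1.192112

1.1921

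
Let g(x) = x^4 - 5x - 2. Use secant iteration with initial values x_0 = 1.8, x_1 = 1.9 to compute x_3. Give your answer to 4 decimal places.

1.8265

g(1.8) = -0.502400, g(1.9) = 1.532100
x_2 = 1.900000 − 1.532100·(1.900000 − 1.800000) / (1.532100 − (-0.502400)) = 1.900000 − (0.153210)/(2.034500) = 1.824694
g(1.824694) = -0.037845
x_3 = 1.824694 − (-0.037845)·(1.824694 − 1.900000) / (-0.037845 − 1.532100) = 1.824694 − (0.002850)/(-1.569945) = 1.826509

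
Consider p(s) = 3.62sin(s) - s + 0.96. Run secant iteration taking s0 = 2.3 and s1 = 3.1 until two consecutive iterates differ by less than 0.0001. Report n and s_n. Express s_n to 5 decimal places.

p(2.3) = 1.3594529, p(3.1) = -1.9894780
s2 = 3.1000000 − (-1.9894780)·(0.8000000)/(-3.3489309) = 2.6247491;  |Δ| = 0.4752509
p(2.6247491) = 0.1240321
s3 = 2.6247491 − 0.1240321·(-0.4752509)/(2.1135101) = 2.6526394;  |Δ| = 0.0278903
p(2.6526394) = 0.0076822
s4 = 2.6526394 − 0.0076822·(0.0278903)/(-0.1163499) = 2.6544809;  |Δ| = 0.0018415
p(2.6544809) = -0.0000473
s5 = 2.6544809 − (-0.0000473)·(0.0018415)/(-0.0077295) = 2.6544696;  |Δ| = 0.0000113
|s5 − s4| = 0.0000113 < 0.0001

n = 5, s_n = 2.65447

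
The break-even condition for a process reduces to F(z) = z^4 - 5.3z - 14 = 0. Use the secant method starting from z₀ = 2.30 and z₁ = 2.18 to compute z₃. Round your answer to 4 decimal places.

2.2575

F(2.30) = 1.794100, F(2.18) = -2.968694
z₂ = 2.180000 − (-2.968694)·(2.180000 − 2.300000) / (-2.968694 − 1.794100) = 2.180000 − (0.356243)/(-4.762794) = 2.254797
F(2.254797) = -0.102250
z₃ = 2.254797 − (-0.102250)·(2.254797 − 2.180000) / (-0.102250 − (-2.968694)) = 2.254797 − (-0.007648)/(2.866445) = 2.257465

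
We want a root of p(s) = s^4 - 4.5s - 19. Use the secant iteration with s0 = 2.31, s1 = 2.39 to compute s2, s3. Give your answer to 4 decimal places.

2.3294, 2.3302

p(2.31) = -0.921037, p(2.39) = 2.873086
s2 = 2.390000 − 2.873086·(2.390000 − 2.310000) / (2.873086 − (-0.921037)) = 2.390000 − (0.229847)/(3.794123) = 2.329420
p(2.329420) = -0.038757
s3 = 2.329420 − (-0.038757)·(2.329420 − 2.390000) / (-0.038757 − 2.873086) = 2.329420 − (0.002348)/(-2.911844) = 2.330227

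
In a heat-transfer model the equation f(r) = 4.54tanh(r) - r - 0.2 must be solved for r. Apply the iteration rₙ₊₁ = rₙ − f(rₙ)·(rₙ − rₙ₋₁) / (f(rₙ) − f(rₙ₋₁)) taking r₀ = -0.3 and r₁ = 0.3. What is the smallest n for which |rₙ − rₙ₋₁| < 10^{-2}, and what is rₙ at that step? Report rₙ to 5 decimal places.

f(-0.3) = -1.2225593, f(0.3) = 0.8225593
r₂ = 0.3000000 − 0.8225593·(0.6000000)/(2.0451185) = 0.0586763;  |Δ| = 0.2413237
f(0.0586763) = 0.0074088
r₃ = 0.0586763 − 0.0074088·(-0.2413237)/(-0.8151504) = 0.0564829;  |Δ| = 0.0021934
|r₃ − r₂| = 0.0021934 < 10^{-2}

n = 3, rₙ = 0.05648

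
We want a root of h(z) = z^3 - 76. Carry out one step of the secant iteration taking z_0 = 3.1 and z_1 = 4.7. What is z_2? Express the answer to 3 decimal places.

4.099

h(3.1) = -46.20900, h(4.7) = 27.82300
z_2 = 4.70000 − 27.82300·(4.70000 − 3.10000) / (27.82300 − (-46.20900)) = 4.70000 − (44.51680)/(74.03200) = 4.09868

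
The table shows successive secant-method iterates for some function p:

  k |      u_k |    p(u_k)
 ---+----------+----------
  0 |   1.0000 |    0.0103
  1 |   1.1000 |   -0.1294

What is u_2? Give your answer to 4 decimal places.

1.0074

u_2 = 1.1000 − (-0.1294)·(1.1000 − 1.0000) / (-0.1294 − 0.0103)
   = 1.1000 − (-0.012940)/(-0.139700) = 1.007373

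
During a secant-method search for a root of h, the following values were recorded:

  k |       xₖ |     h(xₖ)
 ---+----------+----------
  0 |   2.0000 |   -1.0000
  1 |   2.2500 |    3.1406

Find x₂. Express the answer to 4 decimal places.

x₂ = 2.2500 − 3.1406·(2.2500 − 2.0000) / (3.1406 − (-1.0000))
   = 2.2500 − (0.785150)/(4.140600) = 2.060378

2.0604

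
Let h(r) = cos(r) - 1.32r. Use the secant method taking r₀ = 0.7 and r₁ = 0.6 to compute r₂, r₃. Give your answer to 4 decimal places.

h(0.7) = -0.159158, h(0.6) = 0.033336
r₂ = 0.600000 − 0.033336·(0.600000 − 0.700000) / (0.033336 − (-0.159158)) = 0.600000 − (-0.003334)/(0.192493) = 0.617318
h(0.617318) = 0.000574
r₃ = 0.617318 − 0.000574·(0.617318 − 0.600000) / (0.000574 − 0.033336) = 0.617318 − (0.000010)/(-0.032761) = 0.617621

0.6173, 0.6176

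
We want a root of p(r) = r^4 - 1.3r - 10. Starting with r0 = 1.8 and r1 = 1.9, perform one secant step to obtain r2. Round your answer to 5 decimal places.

p(1.8) = -1.8424000, p(1.9) = 0.5621000
r2 = 1.9000000 − 0.5621000·(1.9000000 − 1.8000000) / (0.5621000 − (-1.8424000)) = 1.9000000 − (0.0562100)/(2.4045000) = 1.8766230

1.87662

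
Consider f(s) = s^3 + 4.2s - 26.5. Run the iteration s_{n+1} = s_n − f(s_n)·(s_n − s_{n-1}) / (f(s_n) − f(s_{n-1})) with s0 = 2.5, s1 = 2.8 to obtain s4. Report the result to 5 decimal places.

f(2.5) = -0.3750000, f(2.8) = 7.2120000
s2 = 2.8000000 − 7.2120000·(2.8000000 − 2.5000000) / (7.2120000 − (-0.3750000)) = 2.8000000 − (2.1636000)/(7.5870000) = 2.5148280
f(2.5148280) = -0.0330452
s3 = 2.5148280 − (-0.0330452)·(2.5148280 − 2.8000000) / (-0.0330452 − 7.2120000) = 2.5148280 − (0.0094236)/(-7.2450452) = 2.5161287
f(2.5161287) = -0.0028914
s4 = 2.5161287 − (-0.0028914)·(2.5161287 − 2.5148280) / (-0.0028914 − (-0.0330452)) = 2.5161287 − (-0.0000038)/(0.0301538) = 2.5162534

2.51625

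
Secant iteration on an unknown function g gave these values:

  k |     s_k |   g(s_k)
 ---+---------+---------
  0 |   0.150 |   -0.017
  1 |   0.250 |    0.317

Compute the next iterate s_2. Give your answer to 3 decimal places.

s_2 = 0.250 − 0.317·(0.250 − 0.150) / (0.317 − (-0.017))
   = 0.250 − (0.03170)/(0.33400) = 0.15509

0.155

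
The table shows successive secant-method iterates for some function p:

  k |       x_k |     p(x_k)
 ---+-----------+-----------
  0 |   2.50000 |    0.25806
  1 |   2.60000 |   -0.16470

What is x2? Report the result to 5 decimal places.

x2 = 2.60000 − (-0.16470)·(2.60000 − 2.50000) / (-0.16470 − 0.25806)
   = 2.60000 − (-0.0164700)/(-0.4227600) = 2.5610417

2.56104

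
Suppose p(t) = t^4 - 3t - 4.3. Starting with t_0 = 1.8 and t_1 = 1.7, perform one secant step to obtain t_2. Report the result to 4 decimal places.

p(1.8) = 0.797600, p(1.7) = -1.047900
t_2 = 1.700000 − (-1.047900)·(1.700000 − 1.800000) / (-1.047900 − 0.797600) = 1.700000 − (0.104790)/(-1.845500) = 1.756781

1.7568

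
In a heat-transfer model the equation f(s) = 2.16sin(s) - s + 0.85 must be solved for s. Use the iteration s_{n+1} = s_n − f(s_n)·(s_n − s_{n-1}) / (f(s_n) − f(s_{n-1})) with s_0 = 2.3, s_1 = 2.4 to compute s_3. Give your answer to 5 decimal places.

2.36454

f(2.3) = 0.1607233, f(2.4) = -0.0909995
s_2 = 2.4000000 − (-0.0909995)·(2.4000000 − 2.3000000) / (-0.0909995 − 0.1607233) = 2.4000000 − (-0.0091000)/(-0.2517228) = 2.3638493
f(2.3638493) = 0.0017651
s_3 = 2.3638493 − 0.0017651·(2.3638493 − 2.4000000) / (0.0017651 − (-0.0909995)) = 2.3638493 − (-0.0000638)/(0.0927646) = 2.3645372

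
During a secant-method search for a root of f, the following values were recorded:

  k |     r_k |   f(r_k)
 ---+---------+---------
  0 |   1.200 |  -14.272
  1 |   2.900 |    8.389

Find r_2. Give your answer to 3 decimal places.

r_2 = 2.900 − 8.389·(2.900 − 1.200) / (8.389 − (-14.272))
   = 2.900 − (14.26130)/(22.66100) = 2.27067

2.271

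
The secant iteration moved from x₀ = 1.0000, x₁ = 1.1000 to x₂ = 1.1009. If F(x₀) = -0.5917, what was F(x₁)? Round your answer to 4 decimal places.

-0.0053

The secant line through (1.0000, -0.5917) and (1.1000, F(x₁)) crosses zero at x₂ = 1.1009.
So (1.0000, -0.5917), (1.1000, F(x₁)), (1.1009, 0) are collinear:
F(x₁) = -0.5917 · (1.1000 − 1.1009) / (1.0000 − 1.1009) = -0.5917 · (-0.000900)/(-0.100900) = -0.005278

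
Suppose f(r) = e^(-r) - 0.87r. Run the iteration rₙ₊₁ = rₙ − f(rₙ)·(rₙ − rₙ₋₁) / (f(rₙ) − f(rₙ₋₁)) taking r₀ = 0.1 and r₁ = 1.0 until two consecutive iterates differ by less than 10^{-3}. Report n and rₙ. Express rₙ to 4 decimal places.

n = 5, rₙ = 0.6190

f(0.1) = 0.817837, f(1.0) = -0.502121
r₂ = 1.000000 − (-0.502121)·(0.900000)/(-1.319958) = 0.657634;  |Δ| = 0.342366
f(0.657634) = -0.054066
r₃ = 0.657634 − (-0.054066)·(-0.342366)/(0.448054) = 0.616321;  |Δ| = 0.041313
f(0.616321) = 0.003727
r₄ = 0.616321 − 0.003727·(-0.041313)/(0.057794) = 0.618986;  |Δ| = 0.002665
f(0.618986) = -0.000027
r₅ = 0.618986 − (-0.000027)·(0.002665)/(-0.003755) = 0.618966;  |Δ| = 0.000019
|r₅ − r₄| = 0.000019 < 10^{-3}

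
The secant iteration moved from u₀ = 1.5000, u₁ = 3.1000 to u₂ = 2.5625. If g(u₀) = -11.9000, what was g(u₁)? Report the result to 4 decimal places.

6.0200

The secant line through (1.5000, -11.9000) and (3.1000, g(u₁)) crosses zero at u₂ = 2.5625.
So (1.5000, -11.9000), (3.1000, g(u₁)), (2.5625, 0) are collinear:
g(u₁) = -11.9000 · (3.1000 − 2.5625) / (1.5000 − 2.5625) = -11.9000 · (0.537500)/(-1.062500) = 6.020000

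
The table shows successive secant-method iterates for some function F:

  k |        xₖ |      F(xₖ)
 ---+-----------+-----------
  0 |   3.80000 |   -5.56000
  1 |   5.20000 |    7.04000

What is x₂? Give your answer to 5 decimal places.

x₂ = 5.20000 − 7.04000·(5.20000 − 3.80000) / (7.04000 − (-5.56000))
   = 5.20000 − (9.8560000)/(12.6000000) = 4.4177778

4.41778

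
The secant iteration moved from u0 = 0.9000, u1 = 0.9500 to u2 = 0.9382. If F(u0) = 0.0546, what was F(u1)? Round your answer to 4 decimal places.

The secant line through (0.9000, 0.0546) and (0.9500, F(u1)) crosses zero at u2 = 0.9382.
So (0.9000, 0.0546), (0.9500, F(u1)), (0.9382, 0) are collinear:
F(u1) = 0.0546 · (0.9500 − 0.9382) / (0.9000 − 0.9382) = 0.0546 · (0.011800)/(-0.038200) = -0.016866

-0.0169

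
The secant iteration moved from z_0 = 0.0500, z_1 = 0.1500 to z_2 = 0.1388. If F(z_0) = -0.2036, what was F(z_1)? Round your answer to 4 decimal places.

0.0257

The secant line through (0.0500, -0.2036) and (0.1500, F(z_1)) crosses zero at z_2 = 0.1388.
So (0.0500, -0.2036), (0.1500, F(z_1)), (0.1388, 0) are collinear:
F(z_1) = -0.2036 · (0.1500 − 0.1388) / (0.0500 − 0.1388) = -0.2036 · (0.011200)/(-0.088800) = 0.025679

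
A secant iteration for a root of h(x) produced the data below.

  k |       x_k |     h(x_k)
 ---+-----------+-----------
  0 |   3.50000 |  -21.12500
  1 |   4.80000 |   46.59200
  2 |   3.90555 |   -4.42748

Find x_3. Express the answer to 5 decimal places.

x_3 = 3.90555 − (-4.42748)·(3.90555 − 4.80000) / (-4.42748 − 46.59200)
   = 3.90555 − (3.9601595)/(-51.0194800) = 3.9831705

3.98317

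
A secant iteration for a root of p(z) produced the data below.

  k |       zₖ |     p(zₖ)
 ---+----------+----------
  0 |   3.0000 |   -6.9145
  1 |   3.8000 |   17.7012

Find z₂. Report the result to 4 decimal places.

z₂ = 3.8000 − 17.7012·(3.8000 − 3.0000) / (17.7012 − (-6.9145))
   = 3.8000 − (14.160960)/(24.615700) = 3.224718

3.2247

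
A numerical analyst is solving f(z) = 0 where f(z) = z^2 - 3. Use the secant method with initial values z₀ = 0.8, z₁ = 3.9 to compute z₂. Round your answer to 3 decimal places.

1.302

f(0.8) = -2.36000, f(3.9) = 12.21000
z₂ = 3.90000 − 12.21000·(3.90000 − 0.80000) / (12.21000 − (-2.36000)) = 3.90000 − (37.85100)/(14.57000) = 1.30213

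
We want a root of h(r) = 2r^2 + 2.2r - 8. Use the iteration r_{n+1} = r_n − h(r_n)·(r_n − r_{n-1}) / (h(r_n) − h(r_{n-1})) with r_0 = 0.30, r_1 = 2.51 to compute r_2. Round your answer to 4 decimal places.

h(0.30) = -7.160000, h(2.51) = 10.122200
r_2 = 2.510000 − 10.122200·(2.510000 − 0.300000) / (10.122200 − (-7.160000)) = 2.510000 − (22.370062)/(17.282200) = 1.215601

1.2156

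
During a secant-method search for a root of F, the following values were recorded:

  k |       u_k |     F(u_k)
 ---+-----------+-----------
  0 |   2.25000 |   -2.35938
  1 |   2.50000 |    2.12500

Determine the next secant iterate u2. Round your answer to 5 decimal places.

2.38153

u2 = 2.50000 − 2.12500·(2.50000 − 2.25000) / (2.12500 − (-2.35938))
   = 2.50000 − (0.5312500)/(4.4843800) = 2.3815332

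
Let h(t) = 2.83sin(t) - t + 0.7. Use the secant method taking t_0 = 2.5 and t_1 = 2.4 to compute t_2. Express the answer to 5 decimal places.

h(2.5) = -0.1063238, h(2.4) = 0.2115608
t_2 = 2.4000000 − 0.2115608·(2.4000000 − 2.5000000) / (0.2115608 − (-0.1063238)) = 2.4000000 − (-0.0211561)/(0.3178846) = 2.4665527

2.46655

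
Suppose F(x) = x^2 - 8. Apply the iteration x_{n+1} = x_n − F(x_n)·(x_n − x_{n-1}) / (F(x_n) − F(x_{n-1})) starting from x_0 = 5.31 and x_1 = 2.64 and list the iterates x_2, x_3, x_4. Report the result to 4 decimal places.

2.7696, 2.8305, 2.8284

F(5.31) = 20.196100, F(2.64) = -1.030400
x_2 = 2.640000 − (-1.030400)·(2.640000 − 5.310000) / (-1.030400 − 20.196100) = 2.640000 − (2.751168)/(-21.226500) = 2.769610
F(2.769610) = -0.329260
x_3 = 2.769610 − (-0.329260)·(2.769610 − 2.640000) / (-0.329260 − (-1.030400)) = 2.769610 − (-0.042675)/(0.701140) = 2.830476
F(2.830476) = 0.011593
x_4 = 2.830476 − 0.011593·(2.830476 − 2.769610) / (0.011593 − (-0.329260)) = 2.830476 − (0.000706)/(0.340854) = 2.828406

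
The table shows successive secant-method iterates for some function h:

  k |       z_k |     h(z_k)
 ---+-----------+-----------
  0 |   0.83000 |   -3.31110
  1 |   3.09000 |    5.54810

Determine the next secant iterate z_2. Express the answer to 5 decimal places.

z_2 = 3.09000 − 5.54810·(3.09000 − 0.83000) / (5.54810 − (-3.31110))
   = 3.09000 − (12.5387060)/(8.8592000) = 1.6746684

1.67467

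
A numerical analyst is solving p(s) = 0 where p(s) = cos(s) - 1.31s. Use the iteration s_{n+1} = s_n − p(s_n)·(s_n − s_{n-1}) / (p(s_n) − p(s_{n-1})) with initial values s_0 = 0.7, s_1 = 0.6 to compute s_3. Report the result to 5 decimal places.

0.62089

p(0.7) = -0.1521578, p(0.6) = 0.0393356
s_2 = 0.6000000 − 0.0393356·(0.6000000 − 0.7000000) / (0.0393356 − (-0.1521578)) = 0.6000000 − (-0.0039336)/(0.1914934) = 0.6205415
p(0.6205415) = 0.0006543
s_3 = 0.6205415 − 0.0006543·(0.6205415 − 0.6000000) / (0.0006543 − 0.0393356) = 0.6205415 − (0.0000134)/(-0.0386813) = 0.6208890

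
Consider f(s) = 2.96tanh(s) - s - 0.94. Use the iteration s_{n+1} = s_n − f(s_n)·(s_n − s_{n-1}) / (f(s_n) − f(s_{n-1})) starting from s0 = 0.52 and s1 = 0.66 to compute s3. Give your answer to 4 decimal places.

0.5566

f(0.52) = -0.046008, f(0.66) = 0.111956
s2 = 0.660000 − 0.111956·(0.660000 − 0.520000) / (0.111956 − (-0.046008)) = 0.660000 − (0.015674)/(0.157964) = 0.560776
f(0.560776) = 0.004541
s3 = 0.560776 − 0.004541·(0.560776 − 0.660000) / (0.004541 − 0.111956) = 0.560776 − (-0.000451)/(-0.107415) = 0.556581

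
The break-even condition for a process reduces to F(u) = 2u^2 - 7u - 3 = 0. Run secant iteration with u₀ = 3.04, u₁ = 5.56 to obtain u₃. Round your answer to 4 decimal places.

F(3.04) = -5.796800, F(5.56) = 19.907200
u₂ = 5.560000 − 19.907200·(5.560000 − 3.040000) / (19.907200 − (-5.796800)) = 5.560000 − (50.166144)/(25.704000) = 3.608314
F(3.608314) = -2.218340
u₃ = 3.608314 − (-2.218340)·(3.608314 − 5.560000) / (-2.218340 − 19.907200) = 3.608314 − (4.329504)/(-22.125540) = 3.803993

3.8040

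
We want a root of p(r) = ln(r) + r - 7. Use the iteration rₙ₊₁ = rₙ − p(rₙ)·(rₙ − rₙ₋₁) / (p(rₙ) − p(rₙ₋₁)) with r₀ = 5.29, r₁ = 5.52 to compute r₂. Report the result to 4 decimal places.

5.3273

p(5.29) = -0.044182, p(5.52) = 0.228378
r₂ = 5.520000 − 0.228378·(5.520000 − 5.290000) / (0.228378 − (-0.044182)) = 5.520000 − (0.052527)/(0.272560) = 5.327283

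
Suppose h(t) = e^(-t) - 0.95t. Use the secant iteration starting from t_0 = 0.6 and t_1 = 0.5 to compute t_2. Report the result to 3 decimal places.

0.586

h(0.6) = -0.02119, h(0.5) = 0.13153
t_2 = 0.50000 − 0.13153·(0.50000 − 0.60000) / (0.13153 − (-0.02119)) = 0.50000 − (-0.01315)/(0.15272) = 0.58613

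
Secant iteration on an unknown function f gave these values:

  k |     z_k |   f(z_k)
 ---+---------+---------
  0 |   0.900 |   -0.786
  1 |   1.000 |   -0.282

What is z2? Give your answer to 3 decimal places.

z2 = 1.000 − (-0.282)·(1.000 − 0.900) / (-0.282 − (-0.786))
   = 1.000 − (-0.02820)/(0.50400) = 1.05595

1.056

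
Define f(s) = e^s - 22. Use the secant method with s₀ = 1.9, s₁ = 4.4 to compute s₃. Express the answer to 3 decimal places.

2.719

f(1.9) = -15.31411, f(4.4) = 59.45087
s₂ = 4.40000 − 59.45087·(4.40000 − 1.90000) / (59.45087 − (-15.31411)) = 4.40000 − (148.62717)/(74.76497) = 2.41207
f(2.41207) = -10.84291
s₃ = 2.41207 − (-10.84291)·(2.41207 − 4.40000) / (-10.84291 − 59.45087) = 2.41207 − (21.55490)/(-70.29378) = 2.71872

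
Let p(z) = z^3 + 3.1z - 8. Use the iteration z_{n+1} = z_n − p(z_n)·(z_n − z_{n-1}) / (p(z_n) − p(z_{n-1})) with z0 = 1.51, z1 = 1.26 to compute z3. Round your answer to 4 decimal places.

1.4976

p(1.51) = 0.123951, p(1.26) = -2.093624
z2 = 1.260000 − (-2.093624)·(1.260000 − 1.510000) / (-2.093624 − 0.123951) = 1.260000 − (0.523406)/(-2.217575) = 1.496026
p(1.496026) = -0.014070
z3 = 1.496026 − (-0.014070)·(1.496026 − 1.260000) / (-0.014070 − (-2.093624)) = 1.496026 − (-0.003321)/(2.079554) = 1.497623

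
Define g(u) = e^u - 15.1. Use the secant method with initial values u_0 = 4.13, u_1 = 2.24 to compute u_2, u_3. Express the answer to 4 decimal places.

g(4.13) = 47.077923, g(2.24) = -5.706669
u_2 = 2.240000 − (-5.706669)·(2.240000 − 4.130000) / (-5.706669 − 47.077923) = 2.240000 − (10.785604)/(-52.784592) = 2.444332
g(2.444332) = -3.577145
u_3 = 2.444332 − (-3.577145)·(2.444332 − 2.240000) / (-3.577145 − (-5.706669)) = 2.444332 − (-0.730927)/(2.129523) = 2.787567

2.4443, 2.7876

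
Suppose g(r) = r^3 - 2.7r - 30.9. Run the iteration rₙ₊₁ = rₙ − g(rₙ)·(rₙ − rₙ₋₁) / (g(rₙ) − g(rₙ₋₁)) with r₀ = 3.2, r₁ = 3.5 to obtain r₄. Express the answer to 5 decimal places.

3.42408

g(3.2) = -6.7720000, g(3.5) = 2.5250000
r₂ = 3.5000000 − 2.5250000·(3.5000000 − 3.2000000) / (2.5250000 − (-6.7720000)) = 3.5000000 − (0.7575000)/(9.2970000) = 3.4185221
g(3.4185221) = -0.1801575
r₃ = 3.4185221 − (-0.1801575)·(3.4185221 − 3.5000000) / (-0.1801575 − 2.5250000) = 3.4185221 − (0.0146789)/(-2.7051575) = 3.4239484
g(3.4239484) = -0.0042681
r₄ = 3.4239484 − (-0.0042681)·(3.4239484 − 3.4185221) / (-0.0042681 − (-0.1801575)) = 3.4239484 − (-0.0000232)/(0.1758894) = 3.4240800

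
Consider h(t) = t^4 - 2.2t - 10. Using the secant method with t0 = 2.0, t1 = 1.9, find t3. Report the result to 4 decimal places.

1.9439

h(2.0) = 1.600000, h(1.9) = -1.147900
t2 = 1.900000 − (-1.147900)·(1.900000 − 2.000000) / (-1.147900 − 1.600000) = 1.900000 − (0.114790)/(-2.747900) = 1.941774
h(1.941774) = -0.055344
t3 = 1.941774 − (-0.055344)·(1.941774 − 1.900000) / (-0.055344 − (-1.147900)) = 1.941774 − (-0.002312)/(1.092556) = 1.943890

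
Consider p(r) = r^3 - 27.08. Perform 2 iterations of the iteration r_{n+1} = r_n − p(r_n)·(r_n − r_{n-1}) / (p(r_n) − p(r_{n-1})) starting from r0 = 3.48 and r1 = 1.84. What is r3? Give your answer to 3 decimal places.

3.118

p(3.48) = 15.06419, p(1.84) = -20.85050
r2 = 1.84000 − (-20.85050)·(1.84000 − 3.48000) / (-20.85050 − 15.06419) = 1.84000 − (34.19481)/(-35.91469) = 2.79211
p(2.79211) = -5.31300
r3 = 2.79211 − (-5.31300)·(2.79211 − 1.84000) / (-5.31300 − (-20.85050)) = 2.79211 − (-5.05857)/(15.53750) = 3.11768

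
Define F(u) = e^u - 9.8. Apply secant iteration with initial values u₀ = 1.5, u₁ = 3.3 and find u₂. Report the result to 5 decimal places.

F(1.5) = -5.3183109, F(3.3) = 17.3126389
u₂ = 3.3000000 − 17.3126389·(3.3000000 − 1.5000000) / (17.3126389 − (-5.3183109)) = 3.3000000 − (31.1627501)/(22.6309499) = 1.9230030

1.92300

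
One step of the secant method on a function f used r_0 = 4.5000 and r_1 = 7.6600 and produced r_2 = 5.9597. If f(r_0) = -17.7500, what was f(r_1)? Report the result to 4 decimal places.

The secant line through (4.5000, -17.7500) and (7.6600, f(r_1)) crosses zero at r_2 = 5.9597.
So (4.5000, -17.7500), (7.6600, f(r_1)), (5.9597, 0) are collinear:
f(r_1) = -17.7500 · (7.6600 − 5.9597) / (4.5000 − 5.9597) = -17.7500 · (1.700300)/(-1.459700) = 20.675704

20.6757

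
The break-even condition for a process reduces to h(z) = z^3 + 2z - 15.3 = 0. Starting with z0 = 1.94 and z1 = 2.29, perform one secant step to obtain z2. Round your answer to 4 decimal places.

h(1.94) = -4.118616, h(2.29) = 1.288989
z2 = 2.290000 − 1.288989·(2.290000 − 1.940000) / (1.288989 − (-4.118616)) = 2.290000 − (0.451146)/(5.407605) = 2.206572

2.2066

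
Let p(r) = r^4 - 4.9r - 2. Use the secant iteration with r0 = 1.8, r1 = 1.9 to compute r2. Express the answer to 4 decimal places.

p(1.8) = -0.322400, p(1.9) = 1.722100
r2 = 1.900000 − 1.722100·(1.900000 − 1.800000) / (1.722100 − (-0.322400)) = 1.900000 − (0.172210)/(2.044500) = 1.815769

1.8158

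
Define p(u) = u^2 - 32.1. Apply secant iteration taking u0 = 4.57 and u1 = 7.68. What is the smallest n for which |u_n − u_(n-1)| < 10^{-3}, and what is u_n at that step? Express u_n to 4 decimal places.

p(4.57) = -11.215100, p(7.68) = 26.882400
u2 = 7.680000 − 26.882400·(3.110000)/(38.097500) = 5.485518;  |Δ| = 2.194482
p(5.485518) = -2.009088
u3 = 5.485518 − (-2.009088)·(-2.194482)/(-28.891488) = 5.638121;  |Δ| = 0.152602
p(5.638121) = -0.311595
u4 = 5.638121 − (-0.311595)·(0.152602)/(1.697493) = 5.666133;  |Δ| = 0.028012
p(5.666133) = 0.005059
u5 = 5.666133 − 0.005059·(0.028012)/(0.316655) = 5.665685;  |Δ| = 0.000448
|u5 − u4| = 0.000448 < 10^{-3}

n = 5, u_n = 5.6657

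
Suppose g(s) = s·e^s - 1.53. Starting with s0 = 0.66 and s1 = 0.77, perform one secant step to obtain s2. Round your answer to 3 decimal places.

g(0.66) = -0.25304, g(0.77) = 0.13302
s2 = 0.77000 − 0.13302·(0.77000 − 0.66000) / (0.13302 − (-0.25304)) = 0.77000 − (0.01463)/(0.38606) = 0.73210

0.732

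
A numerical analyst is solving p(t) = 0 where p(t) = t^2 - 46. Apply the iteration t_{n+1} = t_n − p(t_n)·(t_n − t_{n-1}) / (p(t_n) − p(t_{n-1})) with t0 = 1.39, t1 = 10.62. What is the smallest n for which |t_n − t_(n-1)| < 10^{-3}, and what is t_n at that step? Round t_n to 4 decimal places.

p(1.39) = -44.067900, p(10.62) = 66.784400
t2 = 10.620000 − 66.784400·(9.230000)/(110.852300) = 5.059267;  |Δ| = 5.560733
p(5.059267) = -20.403815
t3 = 5.059267 − (-20.403815)·(-5.560733)/(-87.188215) = 6.360592;  |Δ| = 1.301324
p(6.360592) = -5.542872
t4 = 6.360592 − (-5.542872)·(1.301324)/(14.860942) = 6.845963;  |Δ| = 0.485371
p(6.845963) = 0.867211
t5 = 6.845963 − 0.867211·(0.485371)/(6.410083) = 6.780298;  |Δ| = 0.065665
p(6.780298) = -0.027560
t6 = 6.780298 − (-0.027560)·(-0.065665)/(-0.894771) = 6.782320;  |Δ| = 0.002023
p(6.782320) = -0.000129
t7 = 6.782320 − (-0.000129)·(0.002023)/(0.027431) = 6.782330;  |Δ| = 0.000009
|t7 − t6| = 0.000009 < 10^{-3}

n = 7, t_n = 6.7823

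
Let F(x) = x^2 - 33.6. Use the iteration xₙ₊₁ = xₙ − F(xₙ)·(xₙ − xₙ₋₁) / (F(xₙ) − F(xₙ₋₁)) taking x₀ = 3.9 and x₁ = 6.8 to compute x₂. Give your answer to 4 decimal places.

5.6187

F(3.9) = -18.390000, F(6.8) = 12.640000
x₂ = 6.800000 − 12.640000·(6.800000 − 3.900000) / (12.640000 − (-18.390000)) = 6.800000 − (36.656000)/(31.030000) = 5.618692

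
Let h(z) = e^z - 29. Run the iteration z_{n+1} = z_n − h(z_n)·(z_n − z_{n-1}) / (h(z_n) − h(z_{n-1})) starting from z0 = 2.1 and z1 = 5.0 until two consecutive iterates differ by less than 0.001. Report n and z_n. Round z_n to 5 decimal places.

h(2.1) = -20.8338301, h(5.0) = 119.4131591
z2 = 5.0000000 − 119.4131591·(2.9000000)/(140.2469892) = 2.5307979;  |Δ| = 2.4692021
h(2.5307979) = -16.4364735
z3 = 2.5307979 − (-16.4364735)·(-2.4692021)/(-135.8496326) = 2.8295471;  |Δ| = 0.2987492
h(2.8295471) = -12.0622114
z4 = 2.8295471 − (-12.0622114)·(0.2987492)/(4.3742621) = 3.6533607;  |Δ| = 0.8238136
h(3.6533607) = 9.6041862
z5 = 3.6533607 − 9.6041862·(0.8238136)/(21.6663977) = 3.2881842;  |Δ| = 0.3651765
h(3.2881842) = -2.2058326
z6 = 3.2881842 − (-2.2058326)·(-0.3651765)/(-11.8100188) = 3.3563906;  |Δ| = 0.0682063
h(3.3563906) = -0.3145343
z7 = 3.3563906 − (-0.3145343)·(0.0682063)/(1.8912983) = 3.3677337;  |Δ| = 0.0113431
h(3.3677337) = 0.0127010
z8 = 3.3677337 − 0.0127010·(0.0113431)/(0.3272352) = 3.3672934;  |Δ| = 0.0004403
|z8 − z7| = 0.0004403 < 0.001

n = 8, z_n = 3.36729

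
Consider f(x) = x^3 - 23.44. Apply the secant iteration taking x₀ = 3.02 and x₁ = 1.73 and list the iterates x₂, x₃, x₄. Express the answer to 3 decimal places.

2.783, 2.904, 2.861

f(3.02) = 4.10361, f(1.73) = -18.26228
x₂ = 1.73000 − (-18.26228)·(1.73000 − 3.02000) / (-18.26228 − 4.10361) = 1.73000 − (23.55835)/(-22.36589) = 2.78332
f(2.78332) = -1.87808
x₃ = 2.78332 − (-1.87808)·(2.78332 − 1.73000) / (-1.87808 − (-18.26228)) = 2.78332 − (-1.97821)/(16.38420) = 2.90405
f(2.90405) = 1.05144
x₄ = 2.90405 − 1.05144·(2.90405 − 2.78332) / (1.05144 − (-1.87808)) = 2.90405 − (0.12695)/(2.92952) = 2.86072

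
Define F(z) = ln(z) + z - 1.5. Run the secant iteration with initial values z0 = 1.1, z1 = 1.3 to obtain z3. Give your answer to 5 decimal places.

F(1.1) = -0.3046898, F(1.3) = 0.0623643
z2 = 1.3000000 − 0.0623643·(1.3000000 − 1.1000000) / (0.0623643 − (-0.3046898)) = 1.3000000 − (0.0124729)/(0.3670541) = 1.2660190
F(1.2660190) = 0.0018964
z3 = 1.2660190 − 0.0018964·(1.2660190 − 1.3000000) / (0.0018964 − 0.0623643) = 1.2660190 − (-0.0000644)/(-0.0604679) = 1.2649533

1.26495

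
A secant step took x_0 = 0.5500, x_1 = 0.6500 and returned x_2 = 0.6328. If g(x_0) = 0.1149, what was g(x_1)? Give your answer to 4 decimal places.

The secant line through (0.5500, 0.1149) and (0.6500, g(x_1)) crosses zero at x_2 = 0.6328.
So (0.5500, 0.1149), (0.6500, g(x_1)), (0.6328, 0) are collinear:
g(x_1) = 0.1149 · (0.6500 − 0.6328) / (0.5500 − 0.6328) = 0.1149 · (0.017200)/(-0.082800) = -0.023868

-0.0239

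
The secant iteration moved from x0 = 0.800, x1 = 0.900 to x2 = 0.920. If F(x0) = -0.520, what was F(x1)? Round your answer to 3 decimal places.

-0.087

The secant line through (0.800, -0.520) and (0.900, F(x1)) crosses zero at x2 = 0.920.
So (0.800, -0.520), (0.900, F(x1)), (0.920, 0) are collinear:
F(x1) = -0.520 · (0.900 − 0.920) / (0.800 − 0.920) = -0.520 · (-0.02000)/(-0.12000) = -0.08667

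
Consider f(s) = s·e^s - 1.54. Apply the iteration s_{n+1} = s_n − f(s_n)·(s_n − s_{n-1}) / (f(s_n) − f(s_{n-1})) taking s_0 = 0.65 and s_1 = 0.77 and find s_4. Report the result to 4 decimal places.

f(0.65) = -0.294898, f(0.77) = 0.123020
s_2 = 0.770000 − 0.123020·(0.770000 − 0.650000) / (0.123020 − (-0.294898)) = 0.770000 − (0.014762)/(0.417918) = 0.734676
f(0.734676) = -0.008341
s_3 = 0.734676 − (-0.008341)·(0.734676 − 0.770000) / (-0.008341 − 0.123020) = 0.734676 − (0.000295)/(-0.131361) = 0.736919
f(0.736919) = -0.000215
s_4 = 0.736919 − (-0.000215)·(0.736919 − 0.734676) / (-0.000215 − (-0.008341)) = 0.736919 − (0.000000)/(0.008126) = 0.736979

0.7370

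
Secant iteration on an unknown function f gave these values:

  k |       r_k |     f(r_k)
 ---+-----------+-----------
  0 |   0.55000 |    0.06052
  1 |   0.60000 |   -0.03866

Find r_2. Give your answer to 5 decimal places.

r_2 = 0.60000 − (-0.03866)·(0.60000 − 0.55000) / (-0.03866 − 0.06052)
   = 0.60000 − (-0.0019330)/(-0.0991800) = 0.5805102

0.58051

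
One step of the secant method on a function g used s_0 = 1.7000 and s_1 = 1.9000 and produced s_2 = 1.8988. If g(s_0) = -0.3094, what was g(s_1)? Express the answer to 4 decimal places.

0.0019

The secant line through (1.7000, -0.3094) and (1.9000, g(s_1)) crosses zero at s_2 = 1.8988.
So (1.7000, -0.3094), (1.9000, g(s_1)), (1.8988, 0) are collinear:
g(s_1) = -0.3094 · (1.9000 − 1.8988) / (1.7000 − 1.8988) = -0.3094 · (0.001200)/(-0.198800) = 0.001868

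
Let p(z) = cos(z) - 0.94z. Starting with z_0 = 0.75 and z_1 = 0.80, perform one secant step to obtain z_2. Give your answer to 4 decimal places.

0.7663

p(0.75) = 0.026689, p(0.80) = -0.055293
z_2 = 0.800000 − (-0.055293)·(0.800000 − 0.750000) / (-0.055293 − 0.026689) = 0.800000 − (-0.002765)/(-0.081982) = 0.766277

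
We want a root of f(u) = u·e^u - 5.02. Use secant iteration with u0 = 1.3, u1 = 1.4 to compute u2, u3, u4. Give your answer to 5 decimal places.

f(1.3) = -0.2499143, f(1.4) = 0.6572800
u2 = 1.4000000 − 0.6572800·(1.4000000 − 1.3000000) / (0.6572800 − (-0.2499143)) = 1.4000000 − (0.0657280)/(0.9071943) = 1.3275480
f(1.3275480) = -0.0127758
u3 = 1.3275480 − (-0.0127758)·(1.3275480 − 1.4000000) / (-0.0127758 − 0.6572800) = 1.3275480 − (0.0009256)/(-0.6700557) = 1.3289295
f(1.3289295) = -0.0006363
u4 = 1.3289295 − (-0.0006363)·(1.3289295 − 1.3275480) / (-0.0006363 − (-0.0127758)) = 1.3289295 − (-0.0000009)/(0.0121395) = 1.3290019

1.32755, 1.32893, 1.32900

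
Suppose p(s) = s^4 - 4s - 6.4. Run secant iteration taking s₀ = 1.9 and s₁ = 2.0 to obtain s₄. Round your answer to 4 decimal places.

p(1.9) = -0.967900, p(2.0) = 1.600000
s₂ = 2.000000 − 1.600000·(2.000000 − 1.900000) / (1.600000 − (-0.967900)) = 2.000000 − (0.160000)/(2.567900) = 1.937692
p(1.937692) = -0.053362
s₃ = 1.937692 − (-0.053362)·(1.937692 − 2.000000) / (-0.053362 − 1.600000) = 1.937692 − (0.003325)/(-1.653362) = 1.939703
p(1.939703) = -0.002793
s₄ = 1.939703 − (-0.002793)·(1.939703 − 1.937692) / (-0.002793 − (-0.053362)) = 1.939703 − (-0.000006)/(0.050570) = 1.939814

1.9398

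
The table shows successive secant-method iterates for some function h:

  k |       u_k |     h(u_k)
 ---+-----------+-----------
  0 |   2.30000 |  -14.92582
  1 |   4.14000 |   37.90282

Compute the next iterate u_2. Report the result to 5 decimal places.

2.81986

u_2 = 4.14000 − 37.90282·(4.14000 − 2.30000) / (37.90282 − (-14.92582))
   = 4.14000 − (69.7411888)/(52.8286400) = 2.8198602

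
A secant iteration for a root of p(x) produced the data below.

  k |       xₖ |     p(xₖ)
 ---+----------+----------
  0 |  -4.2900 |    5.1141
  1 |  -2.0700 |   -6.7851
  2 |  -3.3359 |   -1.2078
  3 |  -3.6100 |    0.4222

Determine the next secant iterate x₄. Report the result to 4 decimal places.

-3.5390

x₄ = -3.6100 − 0.4222·(-3.6100 − (-3.3359)) / (0.4222 − (-1.2078))
   = -3.6100 − (-0.115725)/(1.630000) = -3.539003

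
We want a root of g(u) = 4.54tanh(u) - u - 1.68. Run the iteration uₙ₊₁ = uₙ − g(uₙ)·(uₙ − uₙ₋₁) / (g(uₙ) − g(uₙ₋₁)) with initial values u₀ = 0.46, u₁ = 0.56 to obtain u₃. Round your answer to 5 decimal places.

g(0.46) = -0.1874177, g(0.56) = 0.0662175
u₂ = 0.5600000 − 0.0662175·(0.5600000 − 0.4600000) / (0.0662175 − (-0.1874177)) = 0.5600000 − (0.0066218)/(0.2536352) = 0.5338926
g(0.5338926) = 0.0032209
u₃ = 0.5338926 − 0.0032209·(0.5338926 − 0.5600000) / (0.0032209 − 0.0662175) = 0.5338926 − (-0.0000841)/(-0.0629966) = 0.5325578

0.53256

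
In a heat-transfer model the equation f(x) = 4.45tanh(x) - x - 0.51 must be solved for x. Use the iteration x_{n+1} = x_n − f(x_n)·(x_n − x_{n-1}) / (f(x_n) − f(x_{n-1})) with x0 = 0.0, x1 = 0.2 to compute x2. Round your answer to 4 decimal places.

f(0.0) = -0.510000, f(0.2) = 0.168320
x2 = 0.200000 − 0.168320·(0.200000 − 0.000000) / (0.168320 − (-0.510000)) = 0.200000 − (0.033664)/(0.678320) = 0.150371

0.1504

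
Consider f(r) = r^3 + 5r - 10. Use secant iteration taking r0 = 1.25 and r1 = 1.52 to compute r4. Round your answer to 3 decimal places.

1.423

f(1.25) = -1.79688, f(1.52) = 1.11181
r2 = 1.52000 − 1.11181·(1.52000 − 1.25000) / (1.11181 − (-1.79688)) = 1.52000 − (0.30019)/(2.90868) = 1.41680
f(1.41680) = -0.07207
r3 = 1.41680 − (-0.07207)·(1.41680 − 1.52000) / (-0.07207 − 1.11181) = 1.41680 − (0.00744)/(-1.18388) = 1.42308
f(1.42308) = -0.00265
r4 = 1.42308 − (-0.00265)·(1.42308 − 1.41680) / (-0.00265 − (-0.07207)) = 1.42308 − (-0.00002)/(0.06942) = 1.42332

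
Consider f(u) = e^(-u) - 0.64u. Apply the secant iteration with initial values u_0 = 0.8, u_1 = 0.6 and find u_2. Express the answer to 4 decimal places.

0.7449

f(0.8) = -0.062671, f(0.6) = 0.164812
u_2 = 0.600000 − 0.164812·(0.600000 − 0.800000) / (0.164812 − (-0.062671)) = 0.600000 − (-0.032962)/(0.227483) = 0.744900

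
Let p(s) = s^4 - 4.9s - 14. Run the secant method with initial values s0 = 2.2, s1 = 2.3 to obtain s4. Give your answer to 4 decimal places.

2.2350

p(2.2) = -1.354400, p(2.3) = 2.714100
s2 = 2.300000 − 2.714100·(2.300000 − 2.200000) / (2.714100 − (-1.354400)) = 2.300000 − (0.271410)/(4.068500) = 2.233290
p(2.233290) = -0.067128
s3 = 2.233290 − (-0.067128)·(2.233290 − 2.300000) / (-0.067128 − 2.714100) = 2.233290 − (0.004478)/(-2.781228) = 2.234900
p(2.234900) = -0.003201
s4 = 2.234900 − (-0.003201)·(2.234900 − 2.233290) / (-0.003201 − (-0.067128)) = 2.234900 − (-0.000005)/(0.063927) = 2.234981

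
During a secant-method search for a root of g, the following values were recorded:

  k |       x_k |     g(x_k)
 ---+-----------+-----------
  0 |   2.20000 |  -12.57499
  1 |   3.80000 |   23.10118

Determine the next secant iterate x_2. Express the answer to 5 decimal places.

2.76396

x_2 = 3.80000 − 23.10118·(3.80000 − 2.20000) / (23.10118 − (-12.57499))
   = 3.80000 − (36.9618880)/(35.6761700) = 2.7639614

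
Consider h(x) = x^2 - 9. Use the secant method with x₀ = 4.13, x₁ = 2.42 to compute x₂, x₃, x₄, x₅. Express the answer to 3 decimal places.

2.900, 3.011, 3.000, 3.000

h(4.13) = 8.05690, h(2.42) = -3.14360
x₂ = 2.42000 − (-3.14360)·(2.42000 − 4.13000) / (-3.14360 − 8.05690) = 2.42000 − (5.37556)/(-11.20050) = 2.89994
h(2.89994) = -0.59035
x₃ = 2.89994 − (-0.59035)·(2.89994 − 2.42000) / (-0.59035 − (-3.14360)) = 2.89994 − (-0.28333)/(2.55325) = 3.01091
h(3.01091) = 0.06557
x₄ = 3.01091 − 0.06557·(3.01091 − 2.89994) / (0.06557 − (-0.59035)) = 3.01091 − (0.00728)/(0.65593) = 2.99982
h(2.99982) = -0.00111
x₅ = 2.99982 − (-0.00111)·(2.99982 − 3.01091) / (-0.00111 − 0.06557) = 2.99982 − (0.00001)/(-0.06668) = 3.00000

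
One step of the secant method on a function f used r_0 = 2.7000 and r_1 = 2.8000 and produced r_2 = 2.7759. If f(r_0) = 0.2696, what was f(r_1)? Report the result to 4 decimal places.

The secant line through (2.7000, 0.2696) and (2.8000, f(r_1)) crosses zero at r_2 = 2.7759.
So (2.7000, 0.2696), (2.8000, f(r_1)), (2.7759, 0) are collinear:
f(r_1) = 0.2696 · (2.8000 − 2.7759) / (2.7000 − 2.7759) = 0.2696 · (0.024100)/(-0.075900) = -0.085604

-0.0856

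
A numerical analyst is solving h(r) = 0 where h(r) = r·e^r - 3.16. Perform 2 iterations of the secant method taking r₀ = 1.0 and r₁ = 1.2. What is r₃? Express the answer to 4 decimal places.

h(1.0) = -0.441718, h(1.2) = 0.824140
r₂ = 1.200000 − 0.824140·(1.200000 − 1.000000) / (0.824140 − (-0.441718)) = 1.200000 − (0.164828)/(1.265858) = 1.069790
h(1.069790) = -0.041814
r₃ = 1.069790 − (-0.041814)·(1.069790 − 1.200000) / (-0.041814 − 0.824140) = 1.069790 − (0.005445)/(-0.865954) = 1.076077

1.0761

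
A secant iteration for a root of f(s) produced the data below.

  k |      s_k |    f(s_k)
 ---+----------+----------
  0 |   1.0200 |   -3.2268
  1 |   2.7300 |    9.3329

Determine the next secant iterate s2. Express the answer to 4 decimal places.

1.4593

s2 = 2.7300 − 9.3329·(2.7300 − 1.0200) / (9.3329 − (-3.2268))
   = 2.7300 − (15.959259)/(12.559700) = 1.459328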